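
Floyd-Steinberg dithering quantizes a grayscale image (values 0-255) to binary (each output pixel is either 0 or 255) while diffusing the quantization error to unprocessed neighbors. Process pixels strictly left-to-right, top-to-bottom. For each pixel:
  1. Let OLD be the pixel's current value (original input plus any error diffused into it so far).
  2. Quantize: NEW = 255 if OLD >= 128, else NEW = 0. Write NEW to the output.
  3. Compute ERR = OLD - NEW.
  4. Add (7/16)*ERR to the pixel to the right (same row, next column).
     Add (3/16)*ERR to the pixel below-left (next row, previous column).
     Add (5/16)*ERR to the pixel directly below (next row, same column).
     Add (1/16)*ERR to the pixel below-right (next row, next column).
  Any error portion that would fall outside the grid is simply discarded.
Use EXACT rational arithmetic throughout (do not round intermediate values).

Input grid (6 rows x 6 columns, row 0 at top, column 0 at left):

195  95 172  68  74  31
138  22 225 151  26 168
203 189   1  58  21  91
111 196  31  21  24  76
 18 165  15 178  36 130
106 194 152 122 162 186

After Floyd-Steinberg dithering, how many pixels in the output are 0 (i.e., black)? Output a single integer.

Answer: 21

Derivation:
(0,0): OLD=195 → NEW=255, ERR=-60
(0,1): OLD=275/4 → NEW=0, ERR=275/4
(0,2): OLD=12933/64 → NEW=255, ERR=-3387/64
(0,3): OLD=45923/1024 → NEW=0, ERR=45923/1024
(0,4): OLD=1533877/16384 → NEW=0, ERR=1533877/16384
(0,5): OLD=18863603/262144 → NEW=0, ERR=18863603/262144
(1,0): OLD=8457/64 → NEW=255, ERR=-7863/64
(1,1): OLD=-12257/512 → NEW=0, ERR=-12257/512
(1,2): OLD=3452011/16384 → NEW=255, ERR=-725909/16384
(1,3): OLD=10477695/65536 → NEW=255, ERR=-6233985/65536
(1,4): OLD=125557581/4194304 → NEW=0, ERR=125557581/4194304
(1,5): OLD=14054952971/67108864 → NEW=255, ERR=-3057807349/67108864
(2,0): OLD=1311685/8192 → NEW=255, ERR=-777275/8192
(2,1): OLD=32511591/262144 → NEW=0, ERR=32511591/262144
(2,2): OLD=92619317/4194304 → NEW=0, ERR=92619317/4194304
(2,3): OLD=1368307085/33554432 → NEW=0, ERR=1368307085/33554432
(2,4): OLD=36192461287/1073741824 → NEW=0, ERR=36192461287/1073741824
(2,5): OLD=1604233477569/17179869184 → NEW=0, ERR=1604233477569/17179869184
(3,0): OLD=438738517/4194304 → NEW=0, ERR=438738517/4194304
(3,1): OLD=9352663697/33554432 → NEW=255, ERR=796283537/33554432
(3,2): OLD=17094080307/268435456 → NEW=0, ERR=17094080307/268435456
(3,3): OLD=1190628564073/17179869184 → NEW=0, ERR=1190628564073/17179869184
(3,4): OLD=11670070139177/137438953472 → NEW=0, ERR=11670070139177/137438953472
(3,5): OLD=317618232543687/2199023255552 → NEW=255, ERR=-243132697622073/2199023255552
(4,0): OLD=29602067707/536870912 → NEW=0, ERR=29602067707/536870912
(4,1): OLD=1846979376607/8589934592 → NEW=255, ERR=-343453944353/8589934592
(4,2): OLD=8764501944621/274877906944 → NEW=0, ERR=8764501944621/274877906944
(4,3): OLD=1026978836784129/4398046511104 → NEW=255, ERR=-94523023547391/4398046511104
(4,4): OLD=2584829574502737/70368744177664 → NEW=0, ERR=2584829574502737/70368744177664
(4,5): OLD=131534639202787223/1125899906842624 → NEW=0, ERR=131534639202787223/1125899906842624
(5,0): OLD=15906332651533/137438953472 → NEW=0, ERR=15906332651533/137438953472
(5,1): OLD=1062406813679005/4398046511104 → NEW=255, ERR=-59095046652515/4398046511104
(5,2): OLD=5262063226928047/35184372088832 → NEW=255, ERR=-3709951655724113/35184372088832
(5,3): OLD=87856824792202453/1125899906842624 → NEW=0, ERR=87856824792202453/1125899906842624
(5,4): OLD=513815340202743389/2251799813685248 → NEW=255, ERR=-60393612286994851/2251799813685248
(5,5): OLD=7676661897930293905/36028797018963968 → NEW=255, ERR=-1510681341905517935/36028797018963968
Output grid:
  Row 0: #.#...  (4 black, running=4)
  Row 1: #.##.#  (2 black, running=6)
  Row 2: #.....  (5 black, running=11)
  Row 3: .#...#  (4 black, running=15)
  Row 4: .#.#..  (4 black, running=19)
  Row 5: .##.##  (2 black, running=21)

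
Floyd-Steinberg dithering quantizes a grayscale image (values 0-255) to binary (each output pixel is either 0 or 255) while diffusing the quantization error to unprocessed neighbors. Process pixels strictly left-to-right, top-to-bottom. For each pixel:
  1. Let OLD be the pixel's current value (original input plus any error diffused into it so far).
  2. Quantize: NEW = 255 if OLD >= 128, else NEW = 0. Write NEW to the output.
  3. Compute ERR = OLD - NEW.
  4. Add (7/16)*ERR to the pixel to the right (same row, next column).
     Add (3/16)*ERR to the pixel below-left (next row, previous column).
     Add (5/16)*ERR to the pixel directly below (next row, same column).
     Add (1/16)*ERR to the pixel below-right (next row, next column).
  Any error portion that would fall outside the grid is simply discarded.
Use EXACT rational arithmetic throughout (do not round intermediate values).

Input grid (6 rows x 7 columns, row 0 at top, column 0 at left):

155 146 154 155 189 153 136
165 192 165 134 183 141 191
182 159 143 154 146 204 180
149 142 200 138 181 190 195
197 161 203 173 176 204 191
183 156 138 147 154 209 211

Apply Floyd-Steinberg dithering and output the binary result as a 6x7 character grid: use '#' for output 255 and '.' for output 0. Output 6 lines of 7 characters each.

Answer: #.###.#
##..##.
#.##.##
.##.###
#.##.#.
##.####

Derivation:
(0,0): OLD=155 → NEW=255, ERR=-100
(0,1): OLD=409/4 → NEW=0, ERR=409/4
(0,2): OLD=12719/64 → NEW=255, ERR=-3601/64
(0,3): OLD=133513/1024 → NEW=255, ERR=-127607/1024
(0,4): OLD=2203327/16384 → NEW=255, ERR=-1974593/16384
(0,5): OLD=26285881/262144 → NEW=0, ERR=26285881/262144
(0,6): OLD=754426511/4194304 → NEW=255, ERR=-315121009/4194304
(1,0): OLD=9787/64 → NEW=255, ERR=-6533/64
(1,1): OLD=83197/512 → NEW=255, ERR=-47363/512
(1,2): OLD=1474081/16384 → NEW=0, ERR=1474081/16384
(1,3): OLD=7097917/65536 → NEW=0, ERR=7097917/65536
(1,4): OLD=854522119/4194304 → NEW=255, ERR=-215025401/4194304
(1,5): OLD=4304591831/33554432 → NEW=255, ERR=-4251788329/33554432
(1,6): OLD=63539578297/536870912 → NEW=0, ERR=63539578297/536870912
(2,0): OLD=1087535/8192 → NEW=255, ERR=-1001425/8192
(2,1): OLD=22832661/262144 → NEW=0, ERR=22832661/262144
(2,2): OLD=938465727/4194304 → NEW=255, ERR=-131081793/4194304
(2,3): OLD=5710407239/33554432 → NEW=255, ERR=-2845972921/33554432
(2,4): OLD=20369547591/268435456 → NEW=0, ERR=20369547591/268435456
(2,5): OLD=1860472740285/8589934592 → NEW=255, ERR=-329960580675/8589934592
(2,6): OLD=26423996011771/137438953472 → NEW=255, ERR=-8622937123589/137438953472
(3,0): OLD=533221279/4194304 → NEW=0, ERR=533221279/4194304
(3,1): OLD=7091322771/33554432 → NEW=255, ERR=-1465057389/33554432
(3,2): OLD=43130085401/268435456 → NEW=255, ERR=-25320955879/268435456
(3,3): OLD=88584821719/1073741824 → NEW=0, ERR=88584821719/1073741824
(3,4): OLD=31377877399455/137438953472 → NEW=255, ERR=-3669055735905/137438953472
(3,5): OLD=175147289472685/1099511627776 → NEW=255, ERR=-105228175610195/1099511627776
(3,6): OLD=2306726610119795/17592186044416 → NEW=255, ERR=-2179280831206285/17592186044416
(4,0): OLD=122697248657/536870912 → NEW=255, ERR=-14204833903/536870912
(4,1): OLD=1082667629309/8589934592 → NEW=0, ERR=1082667629309/8589934592
(4,2): OLD=33178409049011/137438953472 → NEW=255, ERR=-1868524086349/137438953472
(4,3): OLD=200037071944225/1099511627776 → NEW=255, ERR=-80338393138655/1099511627776
(4,4): OLD=1081060046510051/8796093022208 → NEW=0, ERR=1081060046510051/8796093022208
(4,5): OLD=57130000223484243/281474976710656 → NEW=255, ERR=-14646118837733037/281474976710656
(4,6): OLD=556383817510920757/4503599627370496 → NEW=0, ERR=556383817510920757/4503599627370496
(5,0): OLD=27262944661063/137438953472 → NEW=255, ERR=-7783988474297/137438953472
(5,1): OLD=182965554576269/1099511627776 → NEW=255, ERR=-97409910506611/1099511627776
(5,2): OLD=784338807132379/8796093022208 → NEW=0, ERR=784338807132379/8796093022208
(5,3): OLD=13044420655308743/70368744177664 → NEW=255, ERR=-4899609109995577/70368744177664
(5,4): OLD=664829909820093597/4503599627370496 → NEW=255, ERR=-483587995159382883/4503599627370496
(5,5): OLD=6362942938569261933/36028797018963968 → NEW=255, ERR=-2824400301266549907/36028797018963968
(5,6): OLD=122243066116363508163/576460752303423488 → NEW=255, ERR=-24754425721009481277/576460752303423488
Row 0: #.###.#
Row 1: ##..##.
Row 2: #.##.##
Row 3: .##.###
Row 4: #.##.#.
Row 5: ##.####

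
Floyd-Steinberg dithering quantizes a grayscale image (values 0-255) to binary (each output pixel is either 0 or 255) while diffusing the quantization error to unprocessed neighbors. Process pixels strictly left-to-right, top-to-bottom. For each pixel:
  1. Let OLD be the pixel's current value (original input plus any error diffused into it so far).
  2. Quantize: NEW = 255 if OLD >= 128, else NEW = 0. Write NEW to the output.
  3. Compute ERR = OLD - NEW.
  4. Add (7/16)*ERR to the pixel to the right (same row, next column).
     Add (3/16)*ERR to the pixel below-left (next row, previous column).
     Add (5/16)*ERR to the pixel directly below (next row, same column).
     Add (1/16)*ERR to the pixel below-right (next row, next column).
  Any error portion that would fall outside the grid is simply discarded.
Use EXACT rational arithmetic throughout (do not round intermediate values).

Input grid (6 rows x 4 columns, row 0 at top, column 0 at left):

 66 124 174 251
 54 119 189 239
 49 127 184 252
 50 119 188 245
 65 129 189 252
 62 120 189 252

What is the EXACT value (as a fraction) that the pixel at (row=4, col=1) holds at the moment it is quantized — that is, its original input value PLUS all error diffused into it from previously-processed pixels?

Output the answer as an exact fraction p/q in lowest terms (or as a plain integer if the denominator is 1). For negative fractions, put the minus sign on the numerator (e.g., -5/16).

(0,0): OLD=66 → NEW=0, ERR=66
(0,1): OLD=1223/8 → NEW=255, ERR=-817/8
(0,2): OLD=16553/128 → NEW=255, ERR=-16087/128
(0,3): OLD=401439/2048 → NEW=255, ERR=-120801/2048
(1,0): OLD=7101/128 → NEW=0, ERR=7101/128
(1,1): OLD=94123/1024 → NEW=0, ERR=94123/1024
(1,2): OLD=5652359/32768 → NEW=255, ERR=-2703481/32768
(1,3): OLD=92598113/524288 → NEW=255, ERR=-41095327/524288
(2,0): OLD=1369225/16384 → NEW=0, ERR=1369225/16384
(2,1): OLD=94520819/524288 → NEW=255, ERR=-39172621/524288
(2,2): OLD=122240255/1048576 → NEW=0, ERR=122240255/1048576
(2,3): OLD=4586075555/16777216 → NEW=255, ERR=307885475/16777216
(3,0): OLD=520988537/8388608 → NEW=0, ERR=520988537/8388608
(3,1): OLD=20119829031/134217728 → NEW=255, ERR=-14105691609/134217728
(3,2): OLD=380581908185/2147483648 → NEW=255, ERR=-167026422055/2147483648
(3,3): OLD=7696345692015/34359738368 → NEW=255, ERR=-1065387591825/34359738368
(4,0): OLD=138948445253/2147483648 → NEW=0, ERR=138948445253/2147483648
(4,1): OLD=1954441918415/17179869184 → NEW=0, ERR=1954441918415/17179869184
Target (4,1): original=129, with diffused error = 1954441918415/17179869184

Answer: 1954441918415/17179869184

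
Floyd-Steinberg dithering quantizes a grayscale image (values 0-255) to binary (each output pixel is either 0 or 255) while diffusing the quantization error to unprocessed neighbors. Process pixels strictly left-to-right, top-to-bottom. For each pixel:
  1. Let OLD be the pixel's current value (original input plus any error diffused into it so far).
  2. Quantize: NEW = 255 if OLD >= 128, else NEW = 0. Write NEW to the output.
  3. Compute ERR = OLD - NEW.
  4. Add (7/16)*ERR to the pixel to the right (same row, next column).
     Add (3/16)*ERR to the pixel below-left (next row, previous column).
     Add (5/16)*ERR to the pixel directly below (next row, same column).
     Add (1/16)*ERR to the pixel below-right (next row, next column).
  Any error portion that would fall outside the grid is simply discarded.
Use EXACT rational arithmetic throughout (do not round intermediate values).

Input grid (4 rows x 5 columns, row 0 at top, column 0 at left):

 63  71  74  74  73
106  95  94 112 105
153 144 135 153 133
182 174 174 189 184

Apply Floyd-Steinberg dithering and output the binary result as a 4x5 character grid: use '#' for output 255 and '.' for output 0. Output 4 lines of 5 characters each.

Answer: .....
#.##.
#.#.#
##.##

Derivation:
(0,0): OLD=63 → NEW=0, ERR=63
(0,1): OLD=1577/16 → NEW=0, ERR=1577/16
(0,2): OLD=29983/256 → NEW=0, ERR=29983/256
(0,3): OLD=512985/4096 → NEW=0, ERR=512985/4096
(0,4): OLD=8375023/65536 → NEW=0, ERR=8375023/65536
(1,0): OLD=36907/256 → NEW=255, ERR=-28373/256
(1,1): OLD=211373/2048 → NEW=0, ERR=211373/2048
(1,2): OLD=13460913/65536 → NEW=255, ERR=-3250767/65536
(1,3): OLD=42131165/262144 → NEW=255, ERR=-24715555/262144
(1,4): OLD=467724535/4194304 → NEW=0, ERR=467724535/4194304
(2,0): OLD=4512703/32768 → NEW=255, ERR=-3843137/32768
(2,1): OLD=113994917/1048576 → NEW=0, ERR=113994917/1048576
(2,2): OLD=2614463535/16777216 → NEW=255, ERR=-1663726545/16777216
(2,3): OLD=26296059421/268435456 → NEW=0, ERR=26296059421/268435456
(2,4): OLD=879666189195/4294967296 → NEW=255, ERR=-215550471285/4294967296
(3,0): OLD=2780536143/16777216 → NEW=255, ERR=-1497653937/16777216
(3,1): OLD=19192459683/134217728 → NEW=255, ERR=-15033060957/134217728
(3,2): OLD=511834209521/4294967296 → NEW=0, ERR=511834209521/4294967296
(3,3): OLD=2200242489257/8589934592 → NEW=255, ERR=9809168297/8589934592
(3,4): OLD=24043400805549/137438953472 → NEW=255, ERR=-11003532329811/137438953472
Row 0: .....
Row 1: #.##.
Row 2: #.#.#
Row 3: ##.##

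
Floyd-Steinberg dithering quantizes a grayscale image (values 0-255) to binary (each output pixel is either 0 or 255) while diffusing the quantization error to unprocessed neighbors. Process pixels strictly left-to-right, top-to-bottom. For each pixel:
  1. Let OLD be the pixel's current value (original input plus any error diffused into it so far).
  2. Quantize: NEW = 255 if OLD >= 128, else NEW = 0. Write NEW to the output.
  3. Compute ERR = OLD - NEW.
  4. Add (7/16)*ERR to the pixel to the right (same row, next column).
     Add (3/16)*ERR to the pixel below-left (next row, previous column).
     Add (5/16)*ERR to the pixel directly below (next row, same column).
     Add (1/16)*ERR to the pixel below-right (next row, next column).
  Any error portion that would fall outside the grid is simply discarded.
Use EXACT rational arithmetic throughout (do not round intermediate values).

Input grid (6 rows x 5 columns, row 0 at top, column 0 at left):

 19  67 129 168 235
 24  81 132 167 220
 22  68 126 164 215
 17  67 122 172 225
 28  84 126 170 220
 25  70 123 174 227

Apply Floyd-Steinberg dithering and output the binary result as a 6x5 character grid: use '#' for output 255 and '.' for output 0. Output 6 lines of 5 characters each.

Answer: ..#.#
..###
..#.#
..###
.#..#
..###

Derivation:
(0,0): OLD=19 → NEW=0, ERR=19
(0,1): OLD=1205/16 → NEW=0, ERR=1205/16
(0,2): OLD=41459/256 → NEW=255, ERR=-23821/256
(0,3): OLD=521381/4096 → NEW=0, ERR=521381/4096
(0,4): OLD=19050627/65536 → NEW=255, ERR=2338947/65536
(1,0): OLD=11279/256 → NEW=0, ERR=11279/256
(1,1): OLD=220265/2048 → NEW=0, ERR=220265/2048
(1,2): OLD=11701405/65536 → NEW=255, ERR=-5010275/65536
(1,3): OLD=45667353/262144 → NEW=255, ERR=-21179367/262144
(1,4): OLD=854638635/4194304 → NEW=255, ERR=-214908885/4194304
(2,0): OLD=1832851/32768 → NEW=0, ERR=1832851/32768
(2,1): OLD=120062081/1048576 → NEW=0, ERR=120062081/1048576
(2,2): OLD=2412165059/16777216 → NEW=255, ERR=-1866025021/16777216
(2,3): OLD=20322305177/268435456 → NEW=0, ERR=20322305177/268435456
(2,4): OLD=975215589871/4294967296 → NEW=255, ERR=-120001070609/4294967296
(3,0): OLD=938655075/16777216 → NEW=0, ERR=938655075/16777216
(3,1): OLD=14750536103/134217728 → NEW=0, ERR=14750536103/134217728
(3,2): OLD=672914322141/4294967296 → NEW=255, ERR=-422302338339/4294967296
(3,3): OLD=1206464053397/8589934592 → NEW=255, ERR=-983969267563/8589934592
(3,4): OLD=23486282717833/137438953472 → NEW=255, ERR=-11560650417527/137438953472
(4,0): OLD=141927353453/2147483648 → NEW=0, ERR=141927353453/2147483648
(4,1): OLD=9092893454829/68719476736 → NEW=255, ERR=-8430573112851/68719476736
(4,2): OLD=29677278305923/1099511627776 → NEW=0, ERR=29677278305923/1099511627776
(4,3): OLD=2183107235816429/17592186044416 → NEW=0, ERR=2183107235816429/17592186044416
(4,4): OLD=67792260199873019/281474976710656 → NEW=255, ERR=-3983858861344261/281474976710656
(5,0): OLD=24904447908327/1099511627776 → NEW=0, ERR=24904447908327/1099511627776
(5,1): OLD=446518474662517/8796093022208 → NEW=0, ERR=446518474662517/8796093022208
(5,2): OLD=47637958035719197/281474976710656 → NEW=255, ERR=-24138161025498083/281474976710656
(5,3): OLD=196238398377894387/1125899906842624 → NEW=255, ERR=-90866077866974733/1125899906842624
(5,4): OLD=3513247602448953473/18014398509481984 → NEW=255, ERR=-1080424017468952447/18014398509481984
Row 0: ..#.#
Row 1: ..###
Row 2: ..#.#
Row 3: ..###
Row 4: .#..#
Row 5: ..###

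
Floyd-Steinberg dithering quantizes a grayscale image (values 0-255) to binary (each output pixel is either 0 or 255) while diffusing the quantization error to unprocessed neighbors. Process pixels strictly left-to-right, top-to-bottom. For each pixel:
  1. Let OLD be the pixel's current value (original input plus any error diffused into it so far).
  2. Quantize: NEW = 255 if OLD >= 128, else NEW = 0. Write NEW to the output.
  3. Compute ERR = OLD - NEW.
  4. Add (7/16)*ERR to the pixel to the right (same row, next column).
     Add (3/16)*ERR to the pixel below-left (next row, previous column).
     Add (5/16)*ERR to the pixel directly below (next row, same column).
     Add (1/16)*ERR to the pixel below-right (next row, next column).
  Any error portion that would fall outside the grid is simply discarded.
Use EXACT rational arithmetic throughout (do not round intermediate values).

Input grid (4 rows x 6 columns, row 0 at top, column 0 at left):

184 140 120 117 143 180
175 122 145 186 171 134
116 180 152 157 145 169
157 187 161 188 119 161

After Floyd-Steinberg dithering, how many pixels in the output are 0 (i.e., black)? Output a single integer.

Answer: 8

Derivation:
(0,0): OLD=184 → NEW=255, ERR=-71
(0,1): OLD=1743/16 → NEW=0, ERR=1743/16
(0,2): OLD=42921/256 → NEW=255, ERR=-22359/256
(0,3): OLD=322719/4096 → NEW=0, ERR=322719/4096
(0,4): OLD=11630681/65536 → NEW=255, ERR=-5080999/65536
(0,5): OLD=153176687/1048576 → NEW=255, ERR=-114210193/1048576
(1,0): OLD=44349/256 → NEW=255, ERR=-20931/256
(1,1): OLD=203691/2048 → NEW=0, ERR=203691/2048
(1,2): OLD=11980039/65536 → NEW=255, ERR=-4731641/65536
(1,3): OLD=41691067/262144 → NEW=255, ERR=-25155653/262144
(1,4): OLD=1498051217/16777216 → NEW=0, ERR=1498051217/16777216
(1,5): OLD=36019158439/268435456 → NEW=255, ERR=-32431882841/268435456
(2,0): OLD=3574921/32768 → NEW=0, ERR=3574921/32768
(2,1): OLD=251829875/1048576 → NEW=255, ERR=-15557005/1048576
(2,2): OLD=1865128473/16777216 → NEW=0, ERR=1865128473/16777216
(2,3): OLD=25216655249/134217728 → NEW=255, ERR=-9008865391/134217728
(2,4): OLD=493435202611/4294967296 → NEW=0, ERR=493435202611/4294967296
(2,5): OLD=12856588470933/68719476736 → NEW=255, ERR=-4666878096747/68719476736
(3,0): OLD=3159339257/16777216 → NEW=255, ERR=-1118850823/16777216
(3,1): OLD=24273329541/134217728 → NEW=255, ERR=-9952191099/134217728
(3,2): OLD=160833387871/1073741824 → NEW=255, ERR=-112970777249/1073741824
(3,3): OLD=10272439897757/68719476736 → NEW=255, ERR=-7251026669923/68719476736
(3,4): OLD=50473169927165/549755813888 → NEW=0, ERR=50473169927165/549755813888
(3,5): OLD=1645967748129971/8796093022208 → NEW=255, ERR=-597035972533069/8796093022208
Output grid:
  Row 0: #.#.##  (2 black, running=2)
  Row 1: #.##.#  (2 black, running=4)
  Row 2: .#.#.#  (3 black, running=7)
  Row 3: ####.#  (1 black, running=8)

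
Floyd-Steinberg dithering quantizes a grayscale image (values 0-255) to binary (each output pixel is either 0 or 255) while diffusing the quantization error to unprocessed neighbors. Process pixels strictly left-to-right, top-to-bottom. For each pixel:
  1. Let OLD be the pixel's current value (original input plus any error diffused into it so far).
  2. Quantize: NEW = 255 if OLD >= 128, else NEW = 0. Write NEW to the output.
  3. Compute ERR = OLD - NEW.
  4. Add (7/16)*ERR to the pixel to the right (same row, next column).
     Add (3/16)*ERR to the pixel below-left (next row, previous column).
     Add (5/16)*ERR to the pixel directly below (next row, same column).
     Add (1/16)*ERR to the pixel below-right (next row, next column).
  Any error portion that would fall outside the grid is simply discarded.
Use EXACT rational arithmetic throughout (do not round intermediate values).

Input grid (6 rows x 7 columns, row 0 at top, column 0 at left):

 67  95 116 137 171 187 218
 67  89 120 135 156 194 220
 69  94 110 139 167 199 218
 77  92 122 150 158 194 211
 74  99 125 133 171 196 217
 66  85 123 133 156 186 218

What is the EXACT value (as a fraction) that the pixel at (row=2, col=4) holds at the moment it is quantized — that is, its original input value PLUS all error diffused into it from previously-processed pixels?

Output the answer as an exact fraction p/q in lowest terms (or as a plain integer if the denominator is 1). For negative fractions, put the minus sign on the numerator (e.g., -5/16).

(0,0): OLD=67 → NEW=0, ERR=67
(0,1): OLD=1989/16 → NEW=0, ERR=1989/16
(0,2): OLD=43619/256 → NEW=255, ERR=-21661/256
(0,3): OLD=409525/4096 → NEW=0, ERR=409525/4096
(0,4): OLD=14073331/65536 → NEW=255, ERR=-2638349/65536
(0,5): OLD=177615269/1048576 → NEW=255, ERR=-89771611/1048576
(0,6): OLD=3029031811/16777216 → NEW=255, ERR=-1249158269/16777216
(1,0): OLD=28479/256 → NEW=0, ERR=28479/256
(1,1): OLD=337593/2048 → NEW=255, ERR=-184647/2048
(1,2): OLD=5284141/65536 → NEW=0, ERR=5284141/65536
(1,3): OLD=49462121/262144 → NEW=255, ERR=-17384599/262144
(1,4): OLD=1754932571/16777216 → NEW=0, ERR=1754932571/16777216
(1,5): OLD=26378192715/134217728 → NEW=255, ERR=-7847327925/134217728
(1,6): OLD=356058010117/2147483648 → NEW=255, ERR=-191550320123/2147483648
(2,0): OLD=2846211/32768 → NEW=0, ERR=2846211/32768
(2,1): OLD=132012625/1048576 → NEW=0, ERR=132012625/1048576
(2,2): OLD=2889158963/16777216 → NEW=255, ERR=-1389031117/16777216
(2,3): OLD=14321888347/134217728 → NEW=0, ERR=14321888347/134217728
(2,4): OLD=248318696011/1073741824 → NEW=255, ERR=-25485469109/1073741824
Target (2,4): original=167, with diffused error = 248318696011/1073741824

Answer: 248318696011/1073741824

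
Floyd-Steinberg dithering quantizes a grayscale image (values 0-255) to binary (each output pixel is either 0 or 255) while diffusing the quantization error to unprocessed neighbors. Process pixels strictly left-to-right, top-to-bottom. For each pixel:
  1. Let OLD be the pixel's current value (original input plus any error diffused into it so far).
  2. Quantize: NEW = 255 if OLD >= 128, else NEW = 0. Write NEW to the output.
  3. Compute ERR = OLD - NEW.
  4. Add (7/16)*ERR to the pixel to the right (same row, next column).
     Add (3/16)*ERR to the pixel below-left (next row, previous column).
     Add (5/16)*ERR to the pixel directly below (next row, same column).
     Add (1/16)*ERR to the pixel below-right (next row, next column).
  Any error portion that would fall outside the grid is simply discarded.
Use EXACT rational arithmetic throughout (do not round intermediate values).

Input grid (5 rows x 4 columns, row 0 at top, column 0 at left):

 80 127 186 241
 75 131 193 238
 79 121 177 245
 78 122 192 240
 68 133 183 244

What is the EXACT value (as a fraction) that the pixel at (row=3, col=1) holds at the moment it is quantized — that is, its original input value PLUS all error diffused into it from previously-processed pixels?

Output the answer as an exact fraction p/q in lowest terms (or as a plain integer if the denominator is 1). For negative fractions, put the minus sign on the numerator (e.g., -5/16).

Answer: 2357717675/16777216

Derivation:
(0,0): OLD=80 → NEW=0, ERR=80
(0,1): OLD=162 → NEW=255, ERR=-93
(0,2): OLD=2325/16 → NEW=255, ERR=-1755/16
(0,3): OLD=49411/256 → NEW=255, ERR=-15869/256
(1,0): OLD=1321/16 → NEW=0, ERR=1321/16
(1,1): OLD=15679/128 → NEW=0, ERR=15679/128
(1,2): OLD=798219/4096 → NEW=255, ERR=-246261/4096
(1,3): OLD=12154941/65536 → NEW=255, ERR=-4556739/65536
(2,0): OLD=261669/2048 → NEW=0, ERR=261669/2048
(2,1): OLD=13701255/65536 → NEW=255, ERR=-3010425/65536
(2,2): OLD=17397691/131072 → NEW=255, ERR=-16025669/131072
(2,3): OLD=348174815/2097152 → NEW=255, ERR=-186598945/2097152
(3,0): OLD=114624693/1048576 → NEW=0, ERR=114624693/1048576
(3,1): OLD=2357717675/16777216 → NEW=255, ERR=-1920472405/16777216
Target (3,1): original=122, with diffused error = 2357717675/16777216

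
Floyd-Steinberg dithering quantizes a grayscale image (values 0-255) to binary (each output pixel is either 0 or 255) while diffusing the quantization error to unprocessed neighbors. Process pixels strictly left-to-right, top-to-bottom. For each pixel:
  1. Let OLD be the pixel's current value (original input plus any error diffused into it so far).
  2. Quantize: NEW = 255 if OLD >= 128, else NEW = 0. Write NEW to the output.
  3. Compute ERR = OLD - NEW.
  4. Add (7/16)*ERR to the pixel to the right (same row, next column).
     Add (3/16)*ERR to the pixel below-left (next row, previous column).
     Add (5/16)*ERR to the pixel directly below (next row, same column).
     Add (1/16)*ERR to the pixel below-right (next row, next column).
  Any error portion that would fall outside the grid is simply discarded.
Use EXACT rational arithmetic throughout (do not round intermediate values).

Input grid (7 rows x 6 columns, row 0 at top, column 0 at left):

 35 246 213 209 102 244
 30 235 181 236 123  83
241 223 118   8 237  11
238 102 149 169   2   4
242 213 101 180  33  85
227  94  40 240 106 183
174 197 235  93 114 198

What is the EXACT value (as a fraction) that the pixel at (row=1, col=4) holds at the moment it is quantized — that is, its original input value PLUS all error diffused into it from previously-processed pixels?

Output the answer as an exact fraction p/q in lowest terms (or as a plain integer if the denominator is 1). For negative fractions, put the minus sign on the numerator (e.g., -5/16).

(0,0): OLD=35 → NEW=0, ERR=35
(0,1): OLD=4181/16 → NEW=255, ERR=101/16
(0,2): OLD=55235/256 → NEW=255, ERR=-10045/256
(0,3): OLD=785749/4096 → NEW=255, ERR=-258731/4096
(0,4): OLD=4873555/65536 → NEW=0, ERR=4873555/65536
(0,5): OLD=289967429/1048576 → NEW=255, ERR=22580549/1048576
(1,0): OLD=10783/256 → NEW=0, ERR=10783/256
(1,1): OLD=512473/2048 → NEW=255, ERR=-9767/2048
(1,2): OLD=10171341/65536 → NEW=255, ERR=-6540339/65536
(1,3): OLD=48258057/262144 → NEW=255, ERR=-18588663/262144
(1,4): OLD=1934505915/16777216 → NEW=0, ERR=1934505915/16777216
Target (1,4): original=123, with diffused error = 1934505915/16777216

Answer: 1934505915/16777216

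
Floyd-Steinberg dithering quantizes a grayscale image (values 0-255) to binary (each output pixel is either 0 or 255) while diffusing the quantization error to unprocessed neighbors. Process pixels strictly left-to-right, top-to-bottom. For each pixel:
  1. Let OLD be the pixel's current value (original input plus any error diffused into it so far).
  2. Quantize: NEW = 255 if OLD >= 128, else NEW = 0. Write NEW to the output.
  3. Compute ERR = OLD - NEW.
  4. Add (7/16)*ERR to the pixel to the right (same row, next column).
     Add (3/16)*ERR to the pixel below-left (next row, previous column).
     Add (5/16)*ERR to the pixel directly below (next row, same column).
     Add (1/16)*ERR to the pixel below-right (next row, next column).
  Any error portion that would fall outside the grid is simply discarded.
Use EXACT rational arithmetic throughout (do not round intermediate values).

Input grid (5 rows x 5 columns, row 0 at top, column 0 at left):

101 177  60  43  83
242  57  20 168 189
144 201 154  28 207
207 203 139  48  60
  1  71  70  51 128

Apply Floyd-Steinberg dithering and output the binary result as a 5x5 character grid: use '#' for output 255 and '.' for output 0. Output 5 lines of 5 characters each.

Answer: .#...
#..##
###.#
#.#..
....#

Derivation:
(0,0): OLD=101 → NEW=0, ERR=101
(0,1): OLD=3539/16 → NEW=255, ERR=-541/16
(0,2): OLD=11573/256 → NEW=0, ERR=11573/256
(0,3): OLD=257139/4096 → NEW=0, ERR=257139/4096
(0,4): OLD=7239461/65536 → NEW=0, ERR=7239461/65536
(1,0): OLD=68409/256 → NEW=255, ERR=3129/256
(1,1): OLD=136335/2048 → NEW=0, ERR=136335/2048
(1,2): OLD=4778171/65536 → NEW=0, ERR=4778171/65536
(1,3): OLD=63715039/262144 → NEW=255, ERR=-3131681/262144
(1,4): OLD=932047805/4194304 → NEW=255, ERR=-137499715/4194304
(2,0): OLD=5252757/32768 → NEW=255, ERR=-3103083/32768
(2,1): OLD=204269751/1048576 → NEW=255, ERR=-63117129/1048576
(2,2): OLD=2556348389/16777216 → NEW=255, ERR=-1721841691/16777216
(2,3): OLD=-5965621793/268435456 → NEW=0, ERR=-5965621793/268435456
(2,4): OLD=800092127577/4294967296 → NEW=255, ERR=-295124532903/4294967296
(3,0): OLD=2787039045/16777216 → NEW=255, ERR=-1491151035/16777216
(3,1): OLD=16125333217/134217728 → NEW=0, ERR=16125333217/134217728
(3,2): OLD=650952933499/4294967296 → NEW=255, ERR=-444263726981/4294967296
(3,3): OLD=-201840752573/8589934592 → NEW=0, ERR=-201840752573/8589934592
(3,4): OLD=3691306713903/137438953472 → NEW=0, ERR=3691306713903/137438953472
(4,0): OLD=-9122558101/2147483648 → NEW=0, ERR=-9122558101/2147483648
(4,1): OLD=5616894503659/68719476736 → NEW=0, ERR=5616894503659/68719476736
(4,2): OLD=84154969856805/1099511627776 → NEW=0, ERR=84154969856805/1099511627776
(4,3): OLD=1331968042642667/17592186044416 → NEW=0, ERR=1331968042642667/17592186044416
(4,4): OLD=47301639753091053/281474976710656 → NEW=255, ERR=-24474479308126227/281474976710656
Row 0: .#...
Row 1: #..##
Row 2: ###.#
Row 3: #.#..
Row 4: ....#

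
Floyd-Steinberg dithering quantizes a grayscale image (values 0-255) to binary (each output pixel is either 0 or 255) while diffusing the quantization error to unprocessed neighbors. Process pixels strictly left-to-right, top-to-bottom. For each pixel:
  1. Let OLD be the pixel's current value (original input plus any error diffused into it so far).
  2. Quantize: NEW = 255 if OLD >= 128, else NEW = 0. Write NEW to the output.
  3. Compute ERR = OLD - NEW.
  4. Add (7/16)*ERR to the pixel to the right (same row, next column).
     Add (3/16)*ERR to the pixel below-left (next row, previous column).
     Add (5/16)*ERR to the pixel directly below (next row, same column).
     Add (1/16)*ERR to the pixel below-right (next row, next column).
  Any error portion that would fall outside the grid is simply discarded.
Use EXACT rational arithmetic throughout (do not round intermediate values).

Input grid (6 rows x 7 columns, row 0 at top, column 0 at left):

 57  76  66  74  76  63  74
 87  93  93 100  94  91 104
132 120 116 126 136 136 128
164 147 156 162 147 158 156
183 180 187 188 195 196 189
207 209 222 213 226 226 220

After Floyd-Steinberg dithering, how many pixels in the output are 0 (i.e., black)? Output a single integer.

Answer: 18

Derivation:
(0,0): OLD=57 → NEW=0, ERR=57
(0,1): OLD=1615/16 → NEW=0, ERR=1615/16
(0,2): OLD=28201/256 → NEW=0, ERR=28201/256
(0,3): OLD=500511/4096 → NEW=0, ERR=500511/4096
(0,4): OLD=8484313/65536 → NEW=255, ERR=-8227367/65536
(0,5): OLD=8468719/1048576 → NEW=0, ERR=8468719/1048576
(0,6): OLD=1300795017/16777216 → NEW=0, ERR=1300795017/16777216
(1,0): OLD=31677/256 → NEW=0, ERR=31677/256
(1,1): OLD=415531/2048 → NEW=255, ERR=-106709/2048
(1,2): OLD=8771975/65536 → NEW=255, ERR=-7939705/65536
(1,3): OLD=17964475/262144 → NEW=0, ERR=17964475/262144
(1,4): OLD=1575411217/16777216 → NEW=0, ERR=1575411217/16777216
(1,5): OLD=18964590817/134217728 → NEW=255, ERR=-15260929823/134217728
(1,6): OLD=169627587343/2147483648 → NEW=0, ERR=169627587343/2147483648
(2,0): OLD=5272329/32768 → NEW=255, ERR=-3083511/32768
(2,1): OLD=49876723/1048576 → NEW=0, ERR=49876723/1048576
(2,2): OLD=1821056409/16777216 → NEW=0, ERR=1821056409/16777216
(2,3): OLD=27506281745/134217728 → NEW=255, ERR=-6719238895/134217728
(2,4): OLD=135727287137/1073741824 → NEW=0, ERR=135727287137/1073741824
(2,5): OLD=6062767449931/34359738368 → NEW=255, ERR=-2698965833909/34359738368
(2,6): OLD=61139392293053/549755813888 → NEW=0, ERR=61139392293053/549755813888
(3,0): OLD=2407731833/16777216 → NEW=255, ERR=-1870458247/16777216
(3,1): OLD=17120676869/134217728 → NEW=0, ERR=17120676869/134217728
(3,2): OLD=256960473695/1073741824 → NEW=255, ERR=-16843691425/1073741824
(3,3): OLD=730048220905/4294967296 → NEW=255, ERR=-365168439575/4294967296
(3,4): OLD=72264015308409/549755813888 → NEW=255, ERR=-67923717233031/549755813888
(3,5): OLD=475654979029115/4398046511104 → NEW=0, ERR=475654979029115/4398046511104
(3,6): OLD=16407217009901157/70368744177664 → NEW=255, ERR=-1536812755403163/70368744177664
(4,0): OLD=369533208311/2147483648 → NEW=255, ERR=-178075121929/2147483648
(4,1): OLD=5967400398091/34359738368 → NEW=255, ERR=-2794332885749/34359738368
(4,2): OLD=76167867097477/549755813888 → NEW=255, ERR=-64019865443963/549755813888
(4,3): OLD=379711753515335/4398046511104 → NEW=0, ERR=379711753515335/4398046511104
(4,4): OLD=7357985577446565/35184372088832 → NEW=255, ERR=-1614029305205595/35184372088832
(4,5): OLD=222827695718567717/1125899906842624 → NEW=255, ERR=-64276780526301403/1125899906842624
(4,6): OLD=2953606508807185555/18014398509481984 → NEW=255, ERR=-1640065111110720365/18014398509481984
(5,0): OLD=91170445063249/549755813888 → NEW=255, ERR=-49017287478191/549755813888
(5,1): OLD=517034485444251/4398046511104 → NEW=0, ERR=517034485444251/4398046511104
(5,2): OLD=8730884319481389/35184372088832 → NEW=255, ERR=-241130563170771/35184372088832
(5,3): OLD=62234768486563521/281474976710656 → NEW=255, ERR=-9541350574653759/281474976710656
(5,4): OLD=3450227425540749483/18014398509481984 → NEW=255, ERR=-1143444194377156437/18014398509481984
(5,5): OLD=23123617434972610555/144115188075855872 → NEW=255, ERR=-13625755524370636805/144115188075855872
(5,6): OLD=338075141004622817621/2305843009213693952 → NEW=255, ERR=-249914826344869140139/2305843009213693952
Output grid:
  Row 0: ....#..  (6 black, running=6)
  Row 1: .##..#.  (4 black, running=10)
  Row 2: #..#.#.  (4 black, running=14)
  Row 3: #.###.#  (2 black, running=16)
  Row 4: ###.###  (1 black, running=17)
  Row 5: #.#####  (1 black, running=18)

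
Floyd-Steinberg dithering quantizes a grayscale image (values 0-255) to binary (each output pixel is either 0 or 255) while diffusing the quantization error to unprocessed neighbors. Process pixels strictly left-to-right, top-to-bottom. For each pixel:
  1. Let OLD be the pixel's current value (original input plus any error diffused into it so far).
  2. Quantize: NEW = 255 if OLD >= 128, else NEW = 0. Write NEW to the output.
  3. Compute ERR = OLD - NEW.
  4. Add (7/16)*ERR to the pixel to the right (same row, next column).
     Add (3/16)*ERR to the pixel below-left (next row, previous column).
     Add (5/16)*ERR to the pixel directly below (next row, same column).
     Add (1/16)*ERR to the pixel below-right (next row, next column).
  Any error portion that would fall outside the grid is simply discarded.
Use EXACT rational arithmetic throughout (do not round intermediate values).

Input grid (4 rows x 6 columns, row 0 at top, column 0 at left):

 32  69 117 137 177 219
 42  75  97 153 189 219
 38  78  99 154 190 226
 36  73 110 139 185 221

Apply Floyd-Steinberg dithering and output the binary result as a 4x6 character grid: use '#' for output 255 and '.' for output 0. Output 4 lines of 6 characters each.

(0,0): OLD=32 → NEW=0, ERR=32
(0,1): OLD=83 → NEW=0, ERR=83
(0,2): OLD=2453/16 → NEW=255, ERR=-1627/16
(0,3): OLD=23683/256 → NEW=0, ERR=23683/256
(0,4): OLD=890773/4096 → NEW=255, ERR=-153707/4096
(0,5): OLD=13276435/65536 → NEW=255, ERR=-3435245/65536
(1,0): OLD=1081/16 → NEW=0, ERR=1081/16
(1,1): OLD=14519/128 → NEW=0, ERR=14519/128
(1,2): OLD=562715/4096 → NEW=255, ERR=-481765/4096
(1,3): OLD=1917915/16384 → NEW=0, ERR=1917915/16384
(1,4): OLD=235343037/1048576 → NEW=255, ERR=-32043843/1048576
(1,5): OLD=3135734811/16777216 → NEW=255, ERR=-1142455269/16777216
(2,0): OLD=164621/2048 → NEW=0, ERR=164621/2048
(2,1): OLD=8570983/65536 → NEW=255, ERR=-8140697/65536
(2,2): OLD=38731653/1048576 → NEW=0, ERR=38731653/1048576
(2,3): OLD=1624541133/8388608 → NEW=255, ERR=-514553907/8388608
(2,4): OLD=39772053655/268435456 → NEW=255, ERR=-28678987625/268435456
(2,5): OLD=670310050193/4294967296 → NEW=255, ERR=-424906610287/4294967296
(3,0): OLD=39666005/1048576 → NEW=0, ERR=39666005/1048576
(3,1): OLD=525811977/8388608 → NEW=0, ERR=525811977/8388608
(3,2): OLD=8704114551/67108864 → NEW=255, ERR=-8408645769/67108864
(3,3): OLD=203108087785/4294967296 → NEW=0, ERR=203108087785/4294967296
(3,4): OLD=5151184684705/34359738368 → NEW=255, ERR=-3610548599135/34359738368
(3,5): OLD=75555019847823/549755813888 → NEW=255, ERR=-64632712693617/549755813888
Row 0: ..#.##
Row 1: ..#.##
Row 2: .#.###
Row 3: ..#.##

Answer: ..#.##
..#.##
.#.###
..#.##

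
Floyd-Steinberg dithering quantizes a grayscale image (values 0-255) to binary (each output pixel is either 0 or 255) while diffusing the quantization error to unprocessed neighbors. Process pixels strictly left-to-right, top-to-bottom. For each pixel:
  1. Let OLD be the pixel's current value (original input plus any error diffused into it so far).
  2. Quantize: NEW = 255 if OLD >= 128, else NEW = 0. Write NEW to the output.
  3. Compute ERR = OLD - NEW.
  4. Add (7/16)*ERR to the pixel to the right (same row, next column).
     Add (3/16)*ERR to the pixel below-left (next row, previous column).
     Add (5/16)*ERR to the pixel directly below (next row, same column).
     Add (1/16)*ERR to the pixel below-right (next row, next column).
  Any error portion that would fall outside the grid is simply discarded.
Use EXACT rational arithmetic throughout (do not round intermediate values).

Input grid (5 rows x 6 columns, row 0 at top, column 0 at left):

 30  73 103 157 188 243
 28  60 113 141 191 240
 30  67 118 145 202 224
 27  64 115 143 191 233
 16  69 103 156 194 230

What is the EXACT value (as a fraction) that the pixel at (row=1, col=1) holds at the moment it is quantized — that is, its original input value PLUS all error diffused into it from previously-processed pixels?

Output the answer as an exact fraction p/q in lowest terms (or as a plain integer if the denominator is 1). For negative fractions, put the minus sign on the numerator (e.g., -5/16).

Answer: 92949/1024

Derivation:
(0,0): OLD=30 → NEW=0, ERR=30
(0,1): OLD=689/8 → NEW=0, ERR=689/8
(0,2): OLD=18007/128 → NEW=255, ERR=-14633/128
(0,3): OLD=219105/2048 → NEW=0, ERR=219105/2048
(0,4): OLD=7694119/32768 → NEW=255, ERR=-661721/32768
(0,5): OLD=122769937/524288 → NEW=255, ERR=-10923503/524288
(1,0): OLD=6851/128 → NEW=0, ERR=6851/128
(1,1): OLD=92949/1024 → NEW=0, ERR=92949/1024
Target (1,1): original=60, with diffused error = 92949/1024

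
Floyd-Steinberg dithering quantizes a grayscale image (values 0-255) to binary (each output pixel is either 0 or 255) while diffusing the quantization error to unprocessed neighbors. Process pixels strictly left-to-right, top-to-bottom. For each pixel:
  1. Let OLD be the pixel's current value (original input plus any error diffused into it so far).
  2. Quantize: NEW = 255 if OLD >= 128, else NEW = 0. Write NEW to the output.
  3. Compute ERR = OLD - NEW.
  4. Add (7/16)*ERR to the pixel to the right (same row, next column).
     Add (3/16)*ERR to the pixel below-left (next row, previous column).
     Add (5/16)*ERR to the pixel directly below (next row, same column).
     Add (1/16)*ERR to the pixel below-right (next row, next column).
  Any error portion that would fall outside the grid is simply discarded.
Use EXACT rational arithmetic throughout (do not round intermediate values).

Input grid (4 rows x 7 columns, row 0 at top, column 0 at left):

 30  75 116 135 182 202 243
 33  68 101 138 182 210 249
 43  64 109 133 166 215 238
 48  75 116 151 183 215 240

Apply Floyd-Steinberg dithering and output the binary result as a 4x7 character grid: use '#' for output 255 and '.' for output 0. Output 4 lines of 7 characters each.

(0,0): OLD=30 → NEW=0, ERR=30
(0,1): OLD=705/8 → NEW=0, ERR=705/8
(0,2): OLD=19783/128 → NEW=255, ERR=-12857/128
(0,3): OLD=186481/2048 → NEW=0, ERR=186481/2048
(0,4): OLD=7269143/32768 → NEW=255, ERR=-1086697/32768
(0,5): OLD=98299297/524288 → NEW=255, ERR=-35394143/524288
(0,6): OLD=1790672743/8388608 → NEW=255, ERR=-348422297/8388608
(1,0): OLD=7539/128 → NEW=0, ERR=7539/128
(1,1): OLD=106853/1024 → NEW=0, ERR=106853/1024
(1,2): OLD=4516873/32768 → NEW=255, ERR=-3838967/32768
(1,3): OLD=13461493/131072 → NEW=0, ERR=13461493/131072
(1,4): OLD=1758269407/8388608 → NEW=255, ERR=-380825633/8388608
(1,5): OLD=10682475343/67108864 → NEW=255, ERR=-6430284977/67108864
(1,6): OLD=203882377153/1073741824 → NEW=255, ERR=-69921787967/1073741824
(2,0): OLD=1326631/16384 → NEW=0, ERR=1326631/16384
(2,1): OLD=59636829/524288 → NEW=0, ERR=59636829/524288
(2,2): OLD=1240945367/8388608 → NEW=255, ERR=-898149673/8388608
(2,3): OLD=6873167711/67108864 → NEW=0, ERR=6873167711/67108864
(2,4): OLD=99360860463/536870912 → NEW=255, ERR=-37541222097/536870912
(2,5): OLD=2395160922117/17179869184 → NEW=255, ERR=-1985705719803/17179869184
(2,6): OLD=44281105822579/274877906944 → NEW=255, ERR=-25812760448141/274877906944
(3,0): OLD=793824631/8388608 → NEW=0, ERR=793824631/8388608
(3,1): OLD=9189417195/67108864 → NEW=255, ERR=-7923343125/67108864
(3,2): OLD=30708840017/536870912 → NEW=0, ERR=30708840017/536870912
(3,3): OLD=404215866647/2147483648 → NEW=255, ERR=-143392463593/2147483648
(3,4): OLD=32068497248631/274877906944 → NEW=0, ERR=32068497248631/274877906944
(3,5): OLD=457271817992725/2199023255552 → NEW=255, ERR=-103479112173035/2199023255552
(3,6): OLD=6433214766048011/35184372088832 → NEW=255, ERR=-2538800116604149/35184372088832
Row 0: ..#.###
Row 1: ..#.###
Row 2: ..#.###
Row 3: .#.#.##

Answer: ..#.###
..#.###
..#.###
.#.#.##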